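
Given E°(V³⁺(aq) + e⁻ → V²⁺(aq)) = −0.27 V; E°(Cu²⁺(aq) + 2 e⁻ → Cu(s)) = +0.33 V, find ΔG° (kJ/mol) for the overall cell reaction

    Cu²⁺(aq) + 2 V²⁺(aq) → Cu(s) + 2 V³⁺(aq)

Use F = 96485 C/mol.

−116 kJ/mol

In the reaction as written Cu²⁺(aq) is reduced, so the Cu²⁺/Cu couple is the cathode and V³⁺/V²⁺ is the anode.
E°cell = +0.33 − (−0.27) = +0.60 V; balancing electrons gives n = 2.
ΔG° = −nFE°cell = −(2)(96485)(+0.60) J/mol = −116 kJ/mol.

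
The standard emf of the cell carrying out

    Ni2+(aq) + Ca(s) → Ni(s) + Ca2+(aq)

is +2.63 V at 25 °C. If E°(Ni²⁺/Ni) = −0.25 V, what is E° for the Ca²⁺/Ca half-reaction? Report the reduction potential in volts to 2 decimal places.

In the reaction as written the Ni²⁺/Ni couple is reduced (cathode) and Ca²⁺/Ca is oxidized (anode), so E°cell = E°(Ni²⁺/Ni) − E°(Ca²⁺/Ca).
E°(Ca²⁺/Ca) = E°(cathode) − E°cell = −0.25 − (+2.63) = −2.88 V.

−2.88 V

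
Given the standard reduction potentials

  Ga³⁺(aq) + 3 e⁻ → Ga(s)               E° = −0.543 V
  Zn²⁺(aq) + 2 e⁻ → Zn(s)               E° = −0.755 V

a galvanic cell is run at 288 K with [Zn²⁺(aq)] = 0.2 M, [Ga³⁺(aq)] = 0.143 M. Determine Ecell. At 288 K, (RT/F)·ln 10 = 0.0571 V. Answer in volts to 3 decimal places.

Since E°(Ga³⁺/Ga) > E°(Zn²⁺/Zn), Ga³⁺/Ga serves as the cathode.
The standard potential is −0.543 − (−0.755) = +0.212 V and the balanced reaction transfers n = 6 electrons.
For the overall reaction 2 Ga³⁺(aq) + 3 Zn(s) → 2 Ga(s) + 3 Zn²⁺(aq), Q = [Zn²⁺(aq)]^3 / [Ga³⁺(aq)]^2 = 0.391, giving log Q = −0.408.
E = E° − (0.0571/n)·log Q = +0.212 − (0.0571/6)(−0.408) = +0.216 V.

+0.216 V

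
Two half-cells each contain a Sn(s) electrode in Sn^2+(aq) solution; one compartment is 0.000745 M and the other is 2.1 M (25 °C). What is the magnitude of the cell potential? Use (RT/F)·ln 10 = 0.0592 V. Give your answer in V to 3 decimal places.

0.102 V

For a concentration cell E°cell = 0, since both electrodes use the same couple.
The compartment with the higher Sn^2+(aq) concentration (2.1 M) acts as the cathode; ions are reduced there and produced at the dilute (0.000745 M) anode.
With n = 2, Ecell = −(0.0592/2)·log([dilute]/[conc]) = −(0.0592/2)·log(0.000745/2.1) = +0.102 V.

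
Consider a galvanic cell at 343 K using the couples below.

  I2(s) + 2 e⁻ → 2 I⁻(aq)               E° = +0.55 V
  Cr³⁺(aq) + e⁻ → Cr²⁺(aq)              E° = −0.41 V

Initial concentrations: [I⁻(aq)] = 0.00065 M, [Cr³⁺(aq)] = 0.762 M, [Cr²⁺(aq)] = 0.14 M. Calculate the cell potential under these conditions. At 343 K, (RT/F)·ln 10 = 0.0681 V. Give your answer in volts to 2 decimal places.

+1.13 V

I₂/I⁻ is reduced (cathode, E° = +0.55 V) and Cr³⁺/Cr²⁺ is oxidized (anode).
E°cell = E°cat − E°an = +0.55 − (−0.41) = +0.96 V; n = 2.
The balanced reaction is I2(s) + 2 Cr²⁺(aq) → 2 I⁻(aq) + 2 Cr³⁺(aq), so Q = ([I⁻(aq)]^2·[Cr³⁺(aq)]^2) / [Cr²⁺(aq)]^2 = 1.25×10^−5 and log Q = −4.903.
E = E° − (0.0681/n)·log Q = +0.96 − (0.0681/2)(−4.903) = +1.13 V.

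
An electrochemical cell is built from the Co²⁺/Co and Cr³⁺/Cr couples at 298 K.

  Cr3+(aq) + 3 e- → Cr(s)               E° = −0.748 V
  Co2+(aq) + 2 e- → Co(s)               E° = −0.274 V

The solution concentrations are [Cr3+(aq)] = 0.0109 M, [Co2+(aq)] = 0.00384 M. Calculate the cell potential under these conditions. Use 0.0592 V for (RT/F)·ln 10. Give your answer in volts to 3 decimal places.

Co²⁺/Co is reduced (cathode, E° = −0.274 V) and Cr³⁺/Cr is oxidized (anode).
The standard potential is −0.274 − (−0.748) = +0.474 V and the balanced reaction transfers n = 6 electrons.
For the overall reaction 3 Co2+(aq) + 2 Cr(s) → 3 Co(s) + 2 Cr3+(aq), Q = [Cr3+(aq)]^2 / [Co2+(aq)]^3 = 2.1×10^3, giving log Q = 3.322.
E = E° − (0.0592/n)·log Q = +0.474 − (0.0592/6)(3.322) = +0.441 V.

+0.441 V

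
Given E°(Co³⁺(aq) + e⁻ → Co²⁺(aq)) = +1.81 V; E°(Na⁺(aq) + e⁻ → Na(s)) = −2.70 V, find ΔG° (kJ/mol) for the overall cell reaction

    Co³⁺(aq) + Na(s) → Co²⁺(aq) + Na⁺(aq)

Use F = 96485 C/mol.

−435 kJ/mol

In the reaction as written Co³⁺(aq) is reduced, so the Co³⁺/Co²⁺ couple is the cathode and Na⁺/Na is the anode.
E°cell = +1.81 − (−2.70) = +4.51 V; balancing electrons gives n = 1.
ΔG° = −nFE°cell = −(1)(96485)(+4.51) J/mol = −435 kJ/mol.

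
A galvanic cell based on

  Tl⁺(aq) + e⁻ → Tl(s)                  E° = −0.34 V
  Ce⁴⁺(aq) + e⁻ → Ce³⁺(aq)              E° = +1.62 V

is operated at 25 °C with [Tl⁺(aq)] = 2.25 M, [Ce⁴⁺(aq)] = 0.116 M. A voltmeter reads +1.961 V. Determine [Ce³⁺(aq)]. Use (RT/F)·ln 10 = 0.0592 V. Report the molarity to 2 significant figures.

Ce⁴⁺/Ce³⁺ is the cathode (higher E°); E°cell = +1.62 − (−0.34) = +1.96 V with n = 1.
Since E = E° − (0.0592/n)·log Q, log Q = n(E° − E)/0.0592 = −0.017.
For Ce⁴⁺(aq) + Tl(s) → Ce³⁺(aq) + Tl⁺(aq), the reaction quotient is Q = ([Ce³⁺(aq)]·[Tl⁺(aq)]) / [Ce⁴⁺(aq)].
Solving for the unknown gives log [Ce³⁺(aq)] = −1.305, so [Ce³⁺(aq)] ≈ 0.050 M.

0.050 M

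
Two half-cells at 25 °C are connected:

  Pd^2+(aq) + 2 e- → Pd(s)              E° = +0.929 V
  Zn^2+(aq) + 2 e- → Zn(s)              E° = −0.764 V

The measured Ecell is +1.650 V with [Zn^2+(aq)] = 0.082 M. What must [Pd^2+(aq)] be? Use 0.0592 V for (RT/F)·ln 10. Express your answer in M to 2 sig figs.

With Pd²⁺/Pd at the cathode and Zn²⁺/Zn at the anode, E°cell = +0.929 − (−0.764) = +1.693 V (n = 2).
Since E = E° − (0.0592/n)·log Q, log Q = n(E° − E)/0.0592 = 1.453.
The balanced reaction is Pd^2+(aq) + Zn(s) → Pd(s) + Zn^2+(aq), so Q = [Zn^2+(aq)] / [Pd^2+(aq)].
Solving for the unknown gives log [Pd^2+(aq)] = −2.539, so [Pd^2+(aq)] ≈ 0.0029 M.

0.0029 M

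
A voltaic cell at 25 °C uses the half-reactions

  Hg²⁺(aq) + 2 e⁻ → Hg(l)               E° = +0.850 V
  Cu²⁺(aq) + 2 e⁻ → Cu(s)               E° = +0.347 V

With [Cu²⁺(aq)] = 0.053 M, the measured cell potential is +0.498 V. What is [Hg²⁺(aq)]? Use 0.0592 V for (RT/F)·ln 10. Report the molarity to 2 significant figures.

The Hg²⁺/Hg couple has the larger reduction potential, so it is the cathode: E°cell = +0.850 − (+0.347) = +0.503 V and n = 2.
Since E = E° − (0.0592/n)·log Q, log Q = n(E° − E)/0.0592 = 0.169.
Balancing electrons gives Hg²⁺(aq) + Cu(s) → Hg(l) + Cu²⁺(aq); thus Q = [Cu²⁺(aq)] / [Hg²⁺(aq)].
Solving for the unknown gives log [Hg²⁺(aq)] = −1.445, so [Hg²⁺(aq)] ≈ 0.036 M.

0.036 M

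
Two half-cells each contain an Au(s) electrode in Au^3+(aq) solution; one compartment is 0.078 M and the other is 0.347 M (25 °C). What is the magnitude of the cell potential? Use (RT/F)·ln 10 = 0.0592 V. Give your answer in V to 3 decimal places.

0.013 V

For a concentration cell E°cell = 0, since both electrodes use the same couple.
The compartment with the higher Au^3+(aq) concentration (0.347 M) acts as the cathode; ions are reduced there and produced at the dilute (0.078 M) anode.
With n = 3, Ecell = −(0.0592/3)·log([dilute]/[conc]) = −(0.0592/3)·log(0.078/0.347) = +0.013 V.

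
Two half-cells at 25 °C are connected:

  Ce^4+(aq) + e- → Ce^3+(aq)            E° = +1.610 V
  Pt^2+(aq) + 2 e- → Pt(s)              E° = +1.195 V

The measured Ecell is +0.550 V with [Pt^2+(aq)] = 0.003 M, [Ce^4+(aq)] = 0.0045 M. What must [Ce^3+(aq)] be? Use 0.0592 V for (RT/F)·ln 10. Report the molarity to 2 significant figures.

0.00043 M

With Ce⁴⁺/Ce³⁺ at the cathode and Pt²⁺/Pt at the anode, E°cell = +1.610 − (+1.195) = +0.415 V (n = 2).
From the Nernst equation, log Q = n(E° − E)/0.0592 = 2·(+0.415 − (+0.550))/0.0592 = −4.561.
The balanced reaction is 2 Ce^4+(aq) + Pt(s) → 2 Ce^3+(aq) + Pt^2+(aq), so Q = ([Ce^3+(aq)]^2·[Pt^2+(aq)]) / [Ce^4+(aq)]^2.
Substituting the known concentrations and solving, log [Ce^3+(aq)] = −3.366 and [Ce^3+(aq)] = 0.00043 M.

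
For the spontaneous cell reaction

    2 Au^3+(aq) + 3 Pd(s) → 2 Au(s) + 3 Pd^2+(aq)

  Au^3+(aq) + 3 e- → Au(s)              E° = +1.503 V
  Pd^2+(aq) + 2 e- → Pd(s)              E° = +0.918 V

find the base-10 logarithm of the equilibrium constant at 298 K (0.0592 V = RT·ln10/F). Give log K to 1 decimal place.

log K = 59.3

The Au³⁺/Au couple is reduced (cathode); E°cell = +1.503 − (+0.918) = +0.585 V with n = 6.
At equilibrium E = 0, so log K = nE°cell / 0.0592 = (6)(+0.585) / 0.0592 = 59.3.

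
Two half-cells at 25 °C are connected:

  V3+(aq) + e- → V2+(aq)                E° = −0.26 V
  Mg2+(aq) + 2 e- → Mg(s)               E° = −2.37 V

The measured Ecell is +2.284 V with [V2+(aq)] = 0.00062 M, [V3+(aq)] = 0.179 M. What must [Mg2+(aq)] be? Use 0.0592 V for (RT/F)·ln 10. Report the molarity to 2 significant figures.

0.11 M

The V³⁺/V²⁺ couple has the larger reduction potential, so it is the cathode: E°cell = −0.26 − (−2.37) = +2.11 V and n = 2.
Rearranging E = E° − (0.0592/n)·log Q gives log Q = 2(+2.11 − (+2.284))/0.0592 = −5.878.
The balanced reaction is 2 V3+(aq) + Mg(s) → 2 V2+(aq) + Mg2+(aq), so Q = ([V2+(aq)]^2·[Mg2+(aq)]) / [V3+(aq)]^2.
Substituting the known concentrations and solving, log [Mg2+(aq)] = −0.957 and [Mg2+(aq)] = 0.11 M.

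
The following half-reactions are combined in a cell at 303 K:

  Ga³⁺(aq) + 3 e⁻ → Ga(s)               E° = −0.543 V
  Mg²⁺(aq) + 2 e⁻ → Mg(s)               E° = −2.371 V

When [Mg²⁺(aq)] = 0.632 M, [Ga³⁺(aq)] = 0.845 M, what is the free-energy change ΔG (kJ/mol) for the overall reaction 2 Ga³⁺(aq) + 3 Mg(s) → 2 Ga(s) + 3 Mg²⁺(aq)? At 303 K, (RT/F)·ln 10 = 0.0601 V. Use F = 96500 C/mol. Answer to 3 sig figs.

The standard cell potential is −0.543 − (−2.371) = +1.828 V, with n = 6 electrons in the balanced equation.
Q = [Mg²⁺(aq)]^3 / [Ga³⁺(aq)]^2 = 0.354, so log Q = −0.452 and E = +1.828 − (0.0601/6)(−0.452) = +1.8325 V.
Finally ΔG = −nFE = −(6)(96500 C/mol)(+1.8325 V) = −1060 kJ/mol.

−1060 kJ/mol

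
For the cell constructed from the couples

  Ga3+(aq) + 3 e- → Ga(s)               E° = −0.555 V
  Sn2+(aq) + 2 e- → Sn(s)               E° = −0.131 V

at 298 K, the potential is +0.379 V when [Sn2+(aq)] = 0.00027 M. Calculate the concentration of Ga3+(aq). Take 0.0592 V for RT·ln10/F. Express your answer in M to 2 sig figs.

The Sn²⁺/Sn couple has the larger reduction potential, so it is the cathode: E°cell = −0.131 − (−0.555) = +0.424 V and n = 6.
Since E = E° − (0.0592/n)·log Q, log Q = n(E° − E)/0.0592 = 4.561.
For 3 Sn2+(aq) + 2 Ga(s) → 3 Sn(s) + 2 Ga3+(aq), the reaction quotient is Q = [Ga3+(aq)]^2 / [Sn2+(aq)]^3.
Solving for the unknown gives log [Ga3+(aq)] = −3.072, so [Ga3+(aq)] ≈ 0.00085 M.

0.00085 M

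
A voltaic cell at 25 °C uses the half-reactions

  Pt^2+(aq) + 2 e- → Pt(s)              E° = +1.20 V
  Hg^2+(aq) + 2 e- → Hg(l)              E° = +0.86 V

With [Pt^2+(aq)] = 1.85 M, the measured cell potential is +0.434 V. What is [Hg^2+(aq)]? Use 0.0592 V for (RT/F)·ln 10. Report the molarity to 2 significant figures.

Pt²⁺/Pt is the cathode (higher E°); E°cell = +1.20 − (+0.86) = +0.34 V with n = 2.
From the Nernst equation, log Q = n(E° − E)/0.0592 = 2·(+0.34 − (+0.434))/0.0592 = −3.176.
For Pt^2+(aq) + Hg(l) → Pt(s) + Hg^2+(aq), the reaction quotient is Q = [Hg^2+(aq)] / [Pt^2+(aq)].
Substituting the known concentrations and solving, log [Hg^2+(aq)] = −2.909 and [Hg^2+(aq)] = 0.0012 M.

0.0012 M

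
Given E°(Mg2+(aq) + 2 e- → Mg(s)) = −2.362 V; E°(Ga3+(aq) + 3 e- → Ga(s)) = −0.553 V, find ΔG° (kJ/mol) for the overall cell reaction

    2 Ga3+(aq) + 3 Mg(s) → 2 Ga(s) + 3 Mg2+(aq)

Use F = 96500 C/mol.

−1047 kJ/mol

In the reaction as written Ga3+(aq) is reduced, so the Ga³⁺/Ga couple is the cathode and Mg²⁺/Mg is the anode.
E°cell = −0.553 − (−2.362) = +1.809 V; balancing electrons gives n = 6.
ΔG° = −nFE°cell = −(6)(96500)(+1.809) J/mol = −1047 kJ/mol.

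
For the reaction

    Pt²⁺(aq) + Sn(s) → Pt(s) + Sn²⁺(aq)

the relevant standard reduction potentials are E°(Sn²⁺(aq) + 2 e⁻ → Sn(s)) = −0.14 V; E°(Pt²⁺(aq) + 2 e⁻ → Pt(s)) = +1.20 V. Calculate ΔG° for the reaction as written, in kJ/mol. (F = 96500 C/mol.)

In the reaction as written Pt²⁺(aq) is reduced, so the Pt²⁺/Pt couple is the cathode and Sn²⁺/Sn is the anode.
E°cell = +1.20 − (−0.14) = +1.34 V; balancing electrons gives n = 2.
ΔG° = −nFE°cell = −(2)(96500)(+1.34) J/mol = −259 kJ/mol.

−259 kJ/mol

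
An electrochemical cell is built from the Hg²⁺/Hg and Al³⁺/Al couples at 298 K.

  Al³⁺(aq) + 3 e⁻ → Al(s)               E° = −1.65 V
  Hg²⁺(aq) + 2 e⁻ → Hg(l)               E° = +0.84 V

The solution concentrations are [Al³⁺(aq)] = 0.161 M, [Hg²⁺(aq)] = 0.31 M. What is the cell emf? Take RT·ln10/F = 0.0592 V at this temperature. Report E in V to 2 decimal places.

+2.49 V

Since E°(Hg²⁺/Hg) > E°(Al³⁺/Al), Hg²⁺/Hg serves as the cathode.
E°cell = E°cat − E°an = +0.84 − (−1.65) = +2.49 V; n = 6.
The balanced reaction is 3 Hg²⁺(aq) + 2 Al(s) → 3 Hg(l) + 2 Al³⁺(aq), so Q = [Al³⁺(aq)]^2 / [Hg²⁺(aq)]^3 = 0.87 and log Q = −0.060.
By the Nernst equation, E = +2.49 − (0.0592/6)·(−0.060) = +2.49 V.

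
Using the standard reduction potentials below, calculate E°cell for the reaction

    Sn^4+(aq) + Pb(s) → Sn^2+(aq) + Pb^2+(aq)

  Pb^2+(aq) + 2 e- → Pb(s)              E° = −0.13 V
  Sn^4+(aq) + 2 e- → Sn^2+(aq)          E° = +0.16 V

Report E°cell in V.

+0.29 V

In the reaction as written, Sn^4+(aq) is reduced (cathode) and Pb^2+(aq) is produced by oxidation at the anode.
E°cell = E°(cathode) − E°(anode) = +0.16 − (−0.13) = +0.29 V.
The positive value indicates the reaction is spontaneous as written.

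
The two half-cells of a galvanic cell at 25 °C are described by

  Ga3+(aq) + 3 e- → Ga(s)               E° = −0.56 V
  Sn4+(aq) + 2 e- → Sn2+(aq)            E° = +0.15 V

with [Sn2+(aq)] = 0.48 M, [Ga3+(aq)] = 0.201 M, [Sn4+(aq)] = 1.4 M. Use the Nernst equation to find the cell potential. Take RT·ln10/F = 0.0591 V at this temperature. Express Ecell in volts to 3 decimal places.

Since E°(Sn⁴⁺/Sn²⁺) > E°(Ga³⁺/Ga), Sn⁴⁺/Sn²⁺ serves as the cathode.
E°cell = E°cat − E°an = +0.15 − (−0.56) = +0.71 V; n = 6.
Balancing gives 3 Sn4+(aq) + 2 Ga(s) → 3 Sn2+(aq) + 2 Ga3+(aq); hence Q = ([Sn2+(aq)]^3·[Ga3+(aq)]^2) / [Sn4+(aq)]^3 = 0.00163 (log Q = −2.788).
E = E° − (0.0591/n)·log Q = +0.71 − (0.0591/6)(−2.788) = +0.737 V.

+0.737 V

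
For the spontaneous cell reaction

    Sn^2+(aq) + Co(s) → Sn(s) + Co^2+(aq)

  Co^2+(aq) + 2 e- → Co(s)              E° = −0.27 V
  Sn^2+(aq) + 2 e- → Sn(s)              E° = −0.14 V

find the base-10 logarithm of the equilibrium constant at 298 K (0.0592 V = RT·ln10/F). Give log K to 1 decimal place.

log K = 4.4

The Sn²⁺/Sn couple is reduced (cathode); E°cell = −0.14 − (−0.27) = +0.13 V with n = 2.
At equilibrium E = 0, so log K = nE°cell / 0.0592 = (2)(+0.13) / 0.0592 = 4.4.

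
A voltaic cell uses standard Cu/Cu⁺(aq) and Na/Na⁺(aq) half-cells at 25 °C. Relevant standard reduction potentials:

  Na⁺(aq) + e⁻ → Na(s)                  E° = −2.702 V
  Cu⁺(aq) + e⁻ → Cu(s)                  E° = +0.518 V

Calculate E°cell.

+3.220 V

The Cu⁺/Cu couple has the higher E°, so Cu ion is reduced (cathode) and Na is oxidized (anode).
E°cell = E°(cathode) − E°(anode) = +0.518 − (−2.702) = +3.220 V.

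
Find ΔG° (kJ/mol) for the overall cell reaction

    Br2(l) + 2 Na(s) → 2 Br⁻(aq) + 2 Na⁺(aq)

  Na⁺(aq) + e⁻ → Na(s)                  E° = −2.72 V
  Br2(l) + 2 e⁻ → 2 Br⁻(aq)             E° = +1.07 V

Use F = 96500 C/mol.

−731 kJ/mol

In the reaction as written Br2(l) is reduced, so the Br₂/Br⁻ couple is the cathode and Na⁺/Na is the anode.
E°cell = +1.07 − (−2.72) = +3.79 V; balancing electrons gives n = 2.
ΔG° = −nFE°cell = −(2)(96500)(+3.79) J/mol = −731 kJ/mol.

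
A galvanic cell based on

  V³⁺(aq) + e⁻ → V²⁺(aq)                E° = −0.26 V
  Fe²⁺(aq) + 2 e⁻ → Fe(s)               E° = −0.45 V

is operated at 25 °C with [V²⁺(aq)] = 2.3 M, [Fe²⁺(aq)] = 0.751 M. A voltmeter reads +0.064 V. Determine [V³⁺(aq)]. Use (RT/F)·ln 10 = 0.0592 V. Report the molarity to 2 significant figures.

0.015 M

The V³⁺/V²⁺ couple has the larger reduction potential, so it is the cathode: E°cell = −0.26 − (−0.45) = +0.19 V and n = 2.
Rearranging E = E° − (0.0592/n)·log Q gives log Q = 2(+0.19 − (+0.064))/0.0592 = 4.257.
The balanced reaction is 2 V³⁺(aq) + Fe(s) → 2 V²⁺(aq) + Fe²⁺(aq), so Q = ([V²⁺(aq)]^2·[Fe²⁺(aq)]) / [V³⁺(aq)]^2.
Substituting the known concentrations and solving, log [V³⁺(aq)] = −1.829 and [V³⁺(aq)] = 0.015 M.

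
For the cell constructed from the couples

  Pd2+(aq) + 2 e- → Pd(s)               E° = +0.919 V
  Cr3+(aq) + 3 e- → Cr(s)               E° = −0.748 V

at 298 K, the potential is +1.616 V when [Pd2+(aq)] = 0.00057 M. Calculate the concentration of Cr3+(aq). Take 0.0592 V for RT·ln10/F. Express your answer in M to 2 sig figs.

0.0052 M

With Pd²⁺/Pd at the cathode and Cr³⁺/Cr at the anode, E°cell = +0.919 − (−0.748) = +1.667 V (n = 6).
Rearranging E = E° − (0.0592/n)·log Q gives log Q = 6(+1.667 − (+1.616))/0.0592 = 5.169.
For 3 Pd2+(aq) + 2 Cr(s) → 3 Pd(s) + 2 Cr3+(aq), the reaction quotient is Q = [Cr3+(aq)]^2 / [Pd2+(aq)]^3.
Isolating [Cr3+(aq)] in Q = 10^{5.169} yields log [Cr3+(aq)] = −2.282, i.e. 0.0052 M.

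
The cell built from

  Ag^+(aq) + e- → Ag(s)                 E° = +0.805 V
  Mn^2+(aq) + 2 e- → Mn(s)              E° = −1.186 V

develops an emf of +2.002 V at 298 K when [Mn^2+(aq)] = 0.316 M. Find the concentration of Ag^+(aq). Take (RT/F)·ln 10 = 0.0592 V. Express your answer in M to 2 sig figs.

0.86 M

Ag⁺/Ag is the cathode (higher E°); E°cell = +0.805 − (−1.186) = +1.991 V with n = 2.
Since E = E° − (0.0592/n)·log Q, log Q = n(E° − E)/0.0592 = −0.372.
The balanced reaction is 2 Ag^+(aq) + Mn(s) → 2 Ag(s) + Mn^2+(aq), so Q = [Mn^2+(aq)] / [Ag^+(aq)]^2.
Solving for the unknown gives log [Ag^+(aq)] = −0.064, so [Ag^+(aq)] ≈ 0.86 M.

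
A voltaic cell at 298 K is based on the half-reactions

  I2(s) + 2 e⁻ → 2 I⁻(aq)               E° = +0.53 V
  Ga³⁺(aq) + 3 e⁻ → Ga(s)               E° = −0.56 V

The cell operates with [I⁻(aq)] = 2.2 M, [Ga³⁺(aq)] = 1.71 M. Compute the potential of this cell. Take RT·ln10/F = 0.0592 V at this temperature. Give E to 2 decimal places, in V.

I₂/I⁻ is reduced (cathode, E° = +0.53 V) and Ga³⁺/Ga is oxidized (anode).
E°cell = +0.53 − (−0.56) = +1.09 V, with n = 6 electrons transferred.
The balanced reaction is 3 I2(s) + 2 Ga(s) → 6 I⁻(aq) + 2 Ga³⁺(aq), so Q = [I⁻(aq)]^6·[Ga³⁺(aq)]^2 = 332 and log Q = 2.521.
Applying E = E° − (RT ln10/nF)·log Q gives +1.09 − (0.0592/6)(2.521) = +1.07 V.

+1.07 V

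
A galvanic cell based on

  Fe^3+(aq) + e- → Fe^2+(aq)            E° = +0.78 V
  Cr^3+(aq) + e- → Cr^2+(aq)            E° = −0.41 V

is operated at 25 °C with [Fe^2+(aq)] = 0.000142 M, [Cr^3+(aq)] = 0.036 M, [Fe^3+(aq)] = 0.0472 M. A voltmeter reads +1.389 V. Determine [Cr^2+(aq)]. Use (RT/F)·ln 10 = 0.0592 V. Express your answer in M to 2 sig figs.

0.25 M

With Fe³⁺/Fe²⁺ at the cathode and Cr³⁺/Cr²⁺ at the anode, E°cell = +0.78 − (−0.41) = +1.19 V (n = 1).
Since E = E° − (0.0592/n)·log Q, log Q = n(E° − E)/0.0592 = −3.361.
The balanced reaction is Fe^3+(aq) + Cr^2+(aq) → Fe^2+(aq) + Cr^3+(aq), so Q = ([Fe^2+(aq)]·[Cr^3+(aq)]) / ([Fe^3+(aq)]·[Cr^2+(aq)]).
Isolating [Cr^2+(aq)] in Q = 10^{−3.361} yields log [Cr^2+(aq)] = −0.604, i.e. 0.25 M.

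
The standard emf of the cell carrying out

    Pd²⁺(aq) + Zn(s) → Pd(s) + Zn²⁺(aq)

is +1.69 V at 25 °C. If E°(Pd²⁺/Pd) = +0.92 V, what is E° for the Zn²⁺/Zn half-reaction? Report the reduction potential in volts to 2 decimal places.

−0.77 V

In the reaction as written the Pd²⁺/Pd couple is reduced (cathode) and Zn²⁺/Zn is oxidized (anode), so E°cell = E°(Pd²⁺/Pd) − E°(Zn²⁺/Zn).
E°(Zn²⁺/Zn) = E°(cathode) − E°cell = +0.92 − (+1.69) = −0.77 V.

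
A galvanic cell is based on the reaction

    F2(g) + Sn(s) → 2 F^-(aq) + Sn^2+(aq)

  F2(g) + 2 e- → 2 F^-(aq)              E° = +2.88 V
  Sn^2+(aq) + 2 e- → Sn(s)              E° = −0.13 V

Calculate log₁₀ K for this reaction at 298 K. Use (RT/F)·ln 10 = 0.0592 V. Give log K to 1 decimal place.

log K = 101.7

The F₂/F⁻ couple is reduced (cathode); E°cell = +2.88 − (−0.13) = +3.01 V with n = 2.
At equilibrium E = 0, so log K = nE°cell / 0.0592 = (2)(+3.01) / 0.0592 = 101.7.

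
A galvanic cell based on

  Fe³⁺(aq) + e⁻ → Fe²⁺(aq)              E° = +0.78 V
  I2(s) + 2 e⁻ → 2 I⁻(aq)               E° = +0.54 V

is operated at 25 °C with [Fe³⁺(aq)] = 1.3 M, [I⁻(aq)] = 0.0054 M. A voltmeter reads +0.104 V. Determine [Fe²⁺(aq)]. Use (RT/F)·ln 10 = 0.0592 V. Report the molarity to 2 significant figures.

1.4 M

With Fe³⁺/Fe²⁺ at the cathode and I₂/I⁻ at the anode, E°cell = +0.78 − (+0.54) = +0.24 V (n = 2).
From the Nernst equation, log Q = n(E° − E)/0.0592 = 2·(+0.24 − (+0.104))/0.0592 = 4.595.
The balanced reaction is 2 Fe³⁺(aq) + 2 I⁻(aq) → 2 Fe²⁺(aq) + I2(s), so Q = [Fe²⁺(aq)]^2 / ([Fe³⁺(aq)]^2·[I⁻(aq)]^2).
Solving for the unknown gives log [Fe²⁺(aq)] = 0.144, so [Fe²⁺(aq)] ≈ 1.4 M.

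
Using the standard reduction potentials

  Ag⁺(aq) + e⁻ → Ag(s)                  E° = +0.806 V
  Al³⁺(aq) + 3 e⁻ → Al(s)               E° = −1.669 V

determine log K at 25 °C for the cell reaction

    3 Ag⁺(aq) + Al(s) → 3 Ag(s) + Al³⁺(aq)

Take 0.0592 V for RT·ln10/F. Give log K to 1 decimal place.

log K = 125.4

The Ag⁺/Ag couple is reduced (cathode); E°cell = +0.806 − (−1.669) = +2.475 V with n = 3.
At equilibrium E = 0, so log K = nE°cell / 0.0592 = (3)(+2.475) / 0.0592 = 125.4.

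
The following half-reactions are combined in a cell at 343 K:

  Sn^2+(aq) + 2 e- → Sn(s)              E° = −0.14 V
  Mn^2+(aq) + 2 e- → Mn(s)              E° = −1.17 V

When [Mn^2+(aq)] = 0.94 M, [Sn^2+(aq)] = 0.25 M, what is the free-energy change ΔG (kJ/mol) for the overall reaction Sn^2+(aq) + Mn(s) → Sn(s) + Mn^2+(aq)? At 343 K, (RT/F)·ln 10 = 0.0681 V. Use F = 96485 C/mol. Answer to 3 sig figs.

−195 kJ/mol

The standard cell potential is −0.14 − (−1.17) = +1.03 V, with n = 2 electrons in the balanced equation.
The reaction quotient is [Mn^2+(aq)] / [Sn^2+(aq)] = 3.76; by Nernst, E = +1.03 − (0.0681/2)(0.575) = +1.0104 V.
Then ΔG = −nFE = −2 × 96485 × +1.0104 J/mol = −195 kJ/mol.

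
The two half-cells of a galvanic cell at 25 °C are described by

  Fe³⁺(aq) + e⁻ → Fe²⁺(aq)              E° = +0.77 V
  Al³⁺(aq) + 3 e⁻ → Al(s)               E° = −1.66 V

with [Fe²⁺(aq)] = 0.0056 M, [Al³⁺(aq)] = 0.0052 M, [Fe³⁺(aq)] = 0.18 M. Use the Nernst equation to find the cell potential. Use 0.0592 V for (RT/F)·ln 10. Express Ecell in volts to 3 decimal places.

+2.564 V

Fe³⁺/Fe²⁺ is reduced (cathode, E° = +0.77 V) and Al³⁺/Al is oxidized (anode).
E°cell = E°cat − E°an = +0.77 − (−1.66) = +2.43 V; n = 3.
For the overall reaction 3 Fe³⁺(aq) + Al(s) → 3 Fe²⁺(aq) + Al³⁺(aq), Q = ([Fe²⁺(aq)]^3·[Al³⁺(aq)]) / [Fe³⁺(aq)]^3 = 1.57×10^−7, giving log Q = −6.805.
By the Nernst equation, E = +2.43 − (0.0592/3)·(−6.805) = +2.564 V.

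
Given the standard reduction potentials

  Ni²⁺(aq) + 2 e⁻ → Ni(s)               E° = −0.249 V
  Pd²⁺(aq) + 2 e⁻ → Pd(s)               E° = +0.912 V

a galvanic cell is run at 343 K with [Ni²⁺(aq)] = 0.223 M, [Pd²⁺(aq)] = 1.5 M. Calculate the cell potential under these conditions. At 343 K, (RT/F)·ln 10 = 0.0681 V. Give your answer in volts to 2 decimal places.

The Pd²⁺/Pd couple has the more positive E°, so it is the cathode; Ni²⁺/Ni is the anode.
The standard potential is +0.912 − (−0.249) = +1.161 V and the balanced reaction transfers n = 2 electrons.
The balanced reaction is Pd²⁺(aq) + Ni(s) → Pd(s) + Ni²⁺(aq), so Q = [Ni²⁺(aq)] / [Pd²⁺(aq)] = 0.149 and log Q = −0.828.
Applying E = E° − (RT ln10/nF)·log Q gives +1.161 − (0.0681/2)(−0.828) = +1.19 V.

+1.19 V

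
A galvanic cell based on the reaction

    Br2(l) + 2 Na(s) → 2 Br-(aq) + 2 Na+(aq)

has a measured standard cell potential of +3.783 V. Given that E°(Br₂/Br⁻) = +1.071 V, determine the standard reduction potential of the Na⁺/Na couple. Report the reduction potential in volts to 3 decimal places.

In the reaction as written the Br₂/Br⁻ couple is reduced (cathode) and Na⁺/Na is oxidized (anode), so E°cell = E°(Br₂/Br⁻) − E°(Na⁺/Na).
E°(Na⁺/Na) = E°(cathode) − E°cell = +1.071 − (+3.783) = −2.712 V.

−2.712 V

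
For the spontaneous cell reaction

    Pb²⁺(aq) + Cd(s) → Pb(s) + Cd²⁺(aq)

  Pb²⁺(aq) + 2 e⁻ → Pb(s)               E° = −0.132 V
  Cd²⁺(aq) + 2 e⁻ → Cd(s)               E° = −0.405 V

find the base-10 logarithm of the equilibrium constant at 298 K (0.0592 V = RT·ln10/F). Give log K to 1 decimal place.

log K = 9.2

The Pb²⁺/Pb couple is reduced (cathode); E°cell = −0.132 − (−0.405) = +0.273 V with n = 2.
At equilibrium E = 0, so log K = nE°cell / 0.0592 = (2)(+0.273) / 0.0592 = 9.2.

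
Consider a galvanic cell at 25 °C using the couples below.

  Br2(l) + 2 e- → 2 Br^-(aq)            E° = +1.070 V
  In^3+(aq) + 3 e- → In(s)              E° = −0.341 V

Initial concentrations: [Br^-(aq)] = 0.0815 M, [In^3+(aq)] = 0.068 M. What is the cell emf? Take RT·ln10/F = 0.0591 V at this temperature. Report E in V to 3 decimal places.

Since E°(Br₂/Br⁻) > E°(In³⁺/In), Br₂/Br⁻ serves as the cathode.
The standard potential is +1.070 − (−0.341) = +1.411 V and the balanced reaction transfers n = 6 electrons.
Balancing gives 3 Br2(l) + 2 In(s) → 6 Br^-(aq) + 2 In^3+(aq); hence Q = [Br^-(aq)]^6·[In^3+(aq)]^2 = 1.36×10^−9 (log Q = −8.868).
By the Nernst equation, E = +1.411 − (0.0591/6)·(−8.868) = +1.498 V.

+1.498 V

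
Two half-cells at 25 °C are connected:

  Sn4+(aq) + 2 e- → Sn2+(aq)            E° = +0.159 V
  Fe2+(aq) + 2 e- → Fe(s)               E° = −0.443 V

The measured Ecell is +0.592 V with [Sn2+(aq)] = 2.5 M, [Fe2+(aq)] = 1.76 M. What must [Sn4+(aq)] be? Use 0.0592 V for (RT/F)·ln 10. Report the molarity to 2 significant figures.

The Sn⁴⁺/Sn²⁺ couple has the larger reduction potential, so it is the cathode: E°cell = +0.159 − (−0.443) = +0.602 V and n = 2.
Rearranging E = E° − (0.0592/n)·log Q gives log Q = 2(+0.602 − (+0.592))/0.0592 = 0.338.
For Sn4+(aq) + Fe(s) → Sn2+(aq) + Fe2+(aq), the reaction quotient is Q = ([Sn2+(aq)]·[Fe2+(aq)]) / [Sn4+(aq)].
Isolating [Sn4+(aq)] in Q = 10^{0.338} yields log [Sn4+(aq)] = 0.305, i.e. 2.0 M.

2.0 M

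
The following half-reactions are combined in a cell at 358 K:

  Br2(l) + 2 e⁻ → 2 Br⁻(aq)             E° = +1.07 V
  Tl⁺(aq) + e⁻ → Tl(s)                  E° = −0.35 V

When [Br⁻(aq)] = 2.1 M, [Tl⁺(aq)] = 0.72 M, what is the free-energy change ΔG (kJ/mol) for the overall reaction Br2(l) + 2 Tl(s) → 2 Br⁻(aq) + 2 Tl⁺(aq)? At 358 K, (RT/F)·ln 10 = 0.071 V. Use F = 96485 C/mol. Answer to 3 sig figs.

−272 kJ/mol

With Br₂/Br⁻ reduced at the cathode, E°cell = +1.07 − (−0.35) = +1.42 V and n = 2.
Q = [Br⁻(aq)]^2·[Tl⁺(aq)]^2 = 2.29, so log Q = 0.359 and E = +1.42 − (0.071/2)(0.359) = +1.4073 V.
Then ΔG = −nFE = −2 × 96485 × +1.4073 J/mol = −272 kJ/mol.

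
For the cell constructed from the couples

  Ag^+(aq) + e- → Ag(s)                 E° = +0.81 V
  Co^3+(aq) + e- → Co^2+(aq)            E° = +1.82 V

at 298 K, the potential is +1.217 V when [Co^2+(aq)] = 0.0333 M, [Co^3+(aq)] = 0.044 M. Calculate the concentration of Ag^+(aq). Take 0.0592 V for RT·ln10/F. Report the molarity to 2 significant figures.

The Co³⁺/Co²⁺ couple has the larger reduction potential, so it is the cathode: E°cell = +1.82 − (+0.81) = +1.01 V and n = 1.
Rearranging E = E° − (0.0592/n)·log Q gives log Q = 1(+1.01 − (+1.217))/0.0592 = −3.497.
For Co^3+(aq) + Ag(s) → Co^2+(aq) + Ag^+(aq), the reaction quotient is Q = ([Co^2+(aq)]·[Ag^+(aq)]) / [Co^3+(aq)].
Substituting the known concentrations and solving, log [Ag^+(aq)] = −3.376 and [Ag^+(aq)] = 0.00042 M.

0.00042 M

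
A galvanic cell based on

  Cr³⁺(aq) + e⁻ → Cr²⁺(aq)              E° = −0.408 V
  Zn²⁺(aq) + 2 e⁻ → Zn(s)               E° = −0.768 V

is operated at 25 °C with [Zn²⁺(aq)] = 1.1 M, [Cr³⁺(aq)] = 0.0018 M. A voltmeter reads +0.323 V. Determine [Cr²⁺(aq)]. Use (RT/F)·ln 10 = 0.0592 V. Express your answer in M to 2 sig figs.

0.0072 M

The Cr³⁺/Cr²⁺ couple has the larger reduction potential, so it is the cathode: E°cell = −0.408 − (−0.768) = +0.360 V and n = 2.
From the Nernst equation, log Q = n(E° − E)/0.0592 = 2·(+0.360 − (+0.323))/0.0592 = 1.250.
Balancing electrons gives 2 Cr³⁺(aq) + Zn(s) → 2 Cr²⁺(aq) + Zn²⁺(aq); thus Q = ([Cr²⁺(aq)]^2·[Zn²⁺(aq)]) / [Cr³⁺(aq)]^2.
Solving for the unknown gives log [Cr²⁺(aq)] = −2.140, so [Cr²⁺(aq)] ≈ 0.0072 M.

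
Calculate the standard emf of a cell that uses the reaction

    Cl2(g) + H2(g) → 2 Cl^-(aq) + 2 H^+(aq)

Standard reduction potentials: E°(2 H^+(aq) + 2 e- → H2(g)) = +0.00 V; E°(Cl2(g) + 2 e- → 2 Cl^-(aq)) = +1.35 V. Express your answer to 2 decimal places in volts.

In the reaction as written, Cl2(g) is reduced (cathode) and H^+(aq) is produced by oxidation at the anode.
E°cell = E°(cathode) − E°(anode) = +1.35 − (+0.00) = +1.35 V.

+1.35 V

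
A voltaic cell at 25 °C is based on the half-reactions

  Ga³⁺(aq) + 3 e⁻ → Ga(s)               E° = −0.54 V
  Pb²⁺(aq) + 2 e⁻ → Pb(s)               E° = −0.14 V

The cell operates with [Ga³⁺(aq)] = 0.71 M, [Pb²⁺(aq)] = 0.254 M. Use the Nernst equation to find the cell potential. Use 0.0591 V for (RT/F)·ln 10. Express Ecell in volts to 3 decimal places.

+0.385 V

Since E°(Pb²⁺/Pb) > E°(Ga³⁺/Ga), Pb²⁺/Pb serves as the cathode.
E°cell = E°cat − E°an = −0.14 − (−0.54) = +0.40 V; n = 6.
The balanced reaction is 3 Pb²⁺(aq) + 2 Ga(s) → 3 Pb(s) + 2 Ga³⁺(aq), so Q = [Ga³⁺(aq)]^2 / [Pb²⁺(aq)]^3 = 30.8 and log Q = 1.488.
E = E° − (0.0591/n)·log Q = +0.40 − (0.0591/6)(1.488) = +0.385 V.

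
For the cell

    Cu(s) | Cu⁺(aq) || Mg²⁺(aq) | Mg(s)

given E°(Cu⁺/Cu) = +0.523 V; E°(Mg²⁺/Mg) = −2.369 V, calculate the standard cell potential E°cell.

−2.892 V

By convention the left-hand electrode in cell notation is the anode (oxidation) and the right-hand electrode is the cathode (reduction).
E°cell = E°(right) − E°(left) = −2.369 − (+0.523) = −2.892 V.
The negative sign shows that, as written, the cell would require an external voltage to drive the reaction.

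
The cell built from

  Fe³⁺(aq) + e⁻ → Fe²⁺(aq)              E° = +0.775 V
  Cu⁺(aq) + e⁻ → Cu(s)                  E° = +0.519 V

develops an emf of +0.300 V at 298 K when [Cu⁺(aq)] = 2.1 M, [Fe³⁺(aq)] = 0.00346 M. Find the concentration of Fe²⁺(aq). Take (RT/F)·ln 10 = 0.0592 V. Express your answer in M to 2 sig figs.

With Fe³⁺/Fe²⁺ at the cathode and Cu⁺/Cu at the anode, E°cell = +0.775 − (+0.519) = +0.256 V (n = 1).
Rearranging E = E° − (0.0592/n)·log Q gives log Q = 1(+0.256 − (+0.300))/0.0592 = −0.743.
The balanced reaction is Fe³⁺(aq) + Cu(s) → Fe²⁺(aq) + Cu⁺(aq), so Q = ([Fe²⁺(aq)]·[Cu⁺(aq)]) / [Fe³⁺(aq)].
Solving for the unknown gives log [Fe²⁺(aq)] = −3.526, so [Fe²⁺(aq)] ≈ 0.00030 M.

0.00030 M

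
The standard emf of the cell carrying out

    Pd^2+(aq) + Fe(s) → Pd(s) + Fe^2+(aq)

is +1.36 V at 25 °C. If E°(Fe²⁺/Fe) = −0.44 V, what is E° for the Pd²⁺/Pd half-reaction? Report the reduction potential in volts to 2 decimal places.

+0.92 V

In the reaction as written the Pd²⁺/Pd couple is reduced (cathode) and Fe²⁺/Fe is oxidized (anode), so E°cell = E°(Pd²⁺/Pd) − E°(Fe²⁺/Fe).
E°(Pd²⁺/Pd) = E°cell + E°(anode) = +1.36 + (−0.44) = +0.92 V.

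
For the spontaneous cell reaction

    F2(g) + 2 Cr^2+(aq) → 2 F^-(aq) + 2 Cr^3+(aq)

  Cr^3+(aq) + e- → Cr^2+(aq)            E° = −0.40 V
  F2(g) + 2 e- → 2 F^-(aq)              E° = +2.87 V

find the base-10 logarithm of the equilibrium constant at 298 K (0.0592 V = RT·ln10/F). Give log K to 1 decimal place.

log K = 110.5

The F₂/F⁻ couple is reduced (cathode); E°cell = +2.87 − (−0.40) = +3.27 V with n = 2.
At equilibrium E = 0, so log K = nE°cell / 0.0592 = (2)(+3.27) / 0.0592 = 110.5.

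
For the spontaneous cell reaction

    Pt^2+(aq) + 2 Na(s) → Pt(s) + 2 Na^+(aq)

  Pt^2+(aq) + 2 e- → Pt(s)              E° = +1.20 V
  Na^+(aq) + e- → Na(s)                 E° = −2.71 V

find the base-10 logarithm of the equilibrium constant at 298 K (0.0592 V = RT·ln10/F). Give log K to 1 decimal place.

The Pt²⁺/Pt couple is reduced (cathode); E°cell = +1.20 − (−2.71) = +3.91 V with n = 2.
At equilibrium E = 0, so log K = nE°cell / 0.0592 = (2)(+3.91) / 0.0592 = 132.1.

log K = 132.1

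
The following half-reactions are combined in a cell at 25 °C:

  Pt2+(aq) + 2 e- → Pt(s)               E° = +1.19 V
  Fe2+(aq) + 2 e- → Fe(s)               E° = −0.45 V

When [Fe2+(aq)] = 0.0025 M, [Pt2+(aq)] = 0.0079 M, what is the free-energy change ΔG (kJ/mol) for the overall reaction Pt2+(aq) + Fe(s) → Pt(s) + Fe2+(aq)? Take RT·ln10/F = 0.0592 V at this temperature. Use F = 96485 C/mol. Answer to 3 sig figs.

−319 kJ/mol

E°cell = +1.19 − (−0.45) = +1.64 V; the balanced reaction transfers n = 2 electrons.
Q = [Fe2+(aq)] / [Pt2+(aq)] = 0.316, so log Q = −0.500 and E = +1.64 − (0.0592/2)(−0.500) = +1.6548 V.
Then ΔG = −nFE = −2 × 96485 × +1.6548 J/mol = −319 kJ/mol.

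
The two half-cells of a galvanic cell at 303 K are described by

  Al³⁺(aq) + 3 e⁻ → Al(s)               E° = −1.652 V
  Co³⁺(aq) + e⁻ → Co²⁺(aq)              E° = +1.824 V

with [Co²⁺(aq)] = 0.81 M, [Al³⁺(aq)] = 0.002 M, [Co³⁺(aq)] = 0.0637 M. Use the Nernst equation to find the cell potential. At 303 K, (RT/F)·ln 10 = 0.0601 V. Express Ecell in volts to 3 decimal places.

+3.464 V

Since E°(Co³⁺/Co²⁺) > E°(Al³⁺/Al), Co³⁺/Co²⁺ serves as the cathode.
E°cell = E°cat − E°an = +1.824 − (−1.652) = +3.476 V; n = 3.
Balancing gives 3 Co³⁺(aq) + Al(s) → 3 Co²⁺(aq) + Al³⁺(aq); hence Q = ([Co²⁺(aq)]^3·[Al³⁺(aq)]) / [Co³⁺(aq)]^3 = 4.11 (log Q = 0.614).
Applying E = E° − (RT ln10/nF)·log Q gives +3.476 − (0.0601/3)(0.614) = +3.464 V.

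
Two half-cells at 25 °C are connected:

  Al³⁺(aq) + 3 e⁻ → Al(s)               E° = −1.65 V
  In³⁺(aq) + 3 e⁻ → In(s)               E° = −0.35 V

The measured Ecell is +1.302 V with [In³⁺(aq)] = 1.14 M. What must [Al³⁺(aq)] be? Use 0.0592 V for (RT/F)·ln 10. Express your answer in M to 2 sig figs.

0.90 M

In³⁺/In is the cathode (higher E°); E°cell = −0.35 − (−1.65) = +1.30 V with n = 3.
Rearranging E = E° − (0.0592/n)·log Q gives log Q = 3(+1.30 − (+1.302))/0.0592 = −0.101.
The balanced reaction is In³⁺(aq) + Al(s) → In(s) + Al³⁺(aq), so Q = [Al³⁺(aq)] / [In³⁺(aq)].
Isolating [Al³⁺(aq)] in Q = 10^{−0.101} yields log [Al³⁺(aq)] = −0.044, i.e. 0.90 M.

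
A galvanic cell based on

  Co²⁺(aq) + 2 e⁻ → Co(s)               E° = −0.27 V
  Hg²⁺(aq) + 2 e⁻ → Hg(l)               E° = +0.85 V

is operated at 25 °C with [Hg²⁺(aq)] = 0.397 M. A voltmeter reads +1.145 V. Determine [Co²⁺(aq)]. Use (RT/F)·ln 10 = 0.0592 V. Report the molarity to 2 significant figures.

Hg²⁺/Hg is the cathode (higher E°); E°cell = +0.85 − (−0.27) = +1.12 V with n = 2.
From the Nernst equation, log Q = n(E° − E)/0.0592 = 2·(+1.12 − (+1.145))/0.0592 = −0.845.
The balanced reaction is Hg²⁺(aq) + Co(s) → Hg(l) + Co²⁺(aq), so Q = [Co²⁺(aq)] / [Hg²⁺(aq)].
Isolating [Co²⁺(aq)] in Q = 10^{−0.845} yields log [Co²⁺(aq)] = −1.246, i.e. 0.057 M.

0.057 M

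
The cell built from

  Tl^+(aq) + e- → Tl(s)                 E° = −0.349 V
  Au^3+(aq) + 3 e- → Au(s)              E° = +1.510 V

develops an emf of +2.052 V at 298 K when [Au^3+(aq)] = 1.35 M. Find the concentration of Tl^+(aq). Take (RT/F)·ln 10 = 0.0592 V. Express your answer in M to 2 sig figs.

With Au³⁺/Au at the cathode and Tl⁺/Tl at the anode, E°cell = +1.510 − (−0.349) = +1.859 V (n = 3).
Since E = E° − (0.0592/n)·log Q, log Q = n(E° − E)/0.0592 = −9.780.
Balancing electrons gives Au^3+(aq) + 3 Tl(s) → Au(s) + 3 Tl^+(aq); thus Q = [Tl^+(aq)]^3 / [Au^3+(aq)].
Substituting the known concentrations and solving, log [Tl^+(aq)] = −3.217 and [Tl^+(aq)] = 0.00061 M.

0.00061 M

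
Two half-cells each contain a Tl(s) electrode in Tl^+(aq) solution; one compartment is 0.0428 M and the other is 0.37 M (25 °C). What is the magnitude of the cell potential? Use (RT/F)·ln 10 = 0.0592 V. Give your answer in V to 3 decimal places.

0.055 V

For a concentration cell E°cell = 0, since both electrodes use the same couple.
The compartment with the higher Tl^+(aq) concentration (0.37 M) acts as the cathode; ions are reduced there and produced at the dilute (0.0428 M) anode.
With n = 1, Ecell = −(0.0592/1)·log([dilute]/[conc]) = −(0.0592/1)·log(0.0428/0.37) = +0.055 V.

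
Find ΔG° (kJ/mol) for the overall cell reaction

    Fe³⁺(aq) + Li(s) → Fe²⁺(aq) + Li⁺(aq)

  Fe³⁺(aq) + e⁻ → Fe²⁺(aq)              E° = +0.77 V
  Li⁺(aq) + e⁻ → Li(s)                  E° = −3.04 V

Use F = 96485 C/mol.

In the reaction as written Fe³⁺(aq) is reduced, so the Fe³⁺/Fe²⁺ couple is the cathode and Li⁺/Li is the anode.
E°cell = +0.77 − (−3.04) = +3.81 V; balancing electrons gives n = 1.
ΔG° = −nFE°cell = −(1)(96485)(+3.81) J/mol = −368 kJ/mol.

−368 kJ/mol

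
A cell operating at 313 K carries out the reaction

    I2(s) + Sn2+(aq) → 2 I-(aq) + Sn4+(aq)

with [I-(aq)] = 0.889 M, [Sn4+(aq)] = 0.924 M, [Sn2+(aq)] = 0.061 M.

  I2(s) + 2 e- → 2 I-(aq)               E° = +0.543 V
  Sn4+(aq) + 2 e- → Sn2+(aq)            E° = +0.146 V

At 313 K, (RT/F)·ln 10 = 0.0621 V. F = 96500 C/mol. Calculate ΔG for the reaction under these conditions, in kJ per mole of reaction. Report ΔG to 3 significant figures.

With I₂/I⁻ reduced at the cathode, E°cell = +0.543 − (+0.146) = +0.397 V and n = 2.
Q = ([I-(aq)]^2·[Sn4+(aq)]) / [Sn2+(aq)] = 12, so log Q = 1.078 and E = +0.397 − (0.0621/2)(1.078) = +0.3635 V.
Then ΔG = −nFE = −2 × 96500 × +0.3635 J/mol = −70.2 kJ/mol.

−70.2 kJ/mol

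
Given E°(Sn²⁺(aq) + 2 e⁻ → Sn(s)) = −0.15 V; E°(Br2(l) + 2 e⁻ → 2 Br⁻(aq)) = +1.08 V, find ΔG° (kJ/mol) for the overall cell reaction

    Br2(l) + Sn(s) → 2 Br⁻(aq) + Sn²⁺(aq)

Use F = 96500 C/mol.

In the reaction as written Br2(l) is reduced, so the Br₂/Br⁻ couple is the cathode and Sn²⁺/Sn is the anode.
E°cell = +1.08 − (−0.15) = +1.23 V; balancing electrons gives n = 2.
ΔG° = −nFE°cell = −(2)(96500)(+1.23) J/mol = −237 kJ/mol.

−237 kJ/mol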